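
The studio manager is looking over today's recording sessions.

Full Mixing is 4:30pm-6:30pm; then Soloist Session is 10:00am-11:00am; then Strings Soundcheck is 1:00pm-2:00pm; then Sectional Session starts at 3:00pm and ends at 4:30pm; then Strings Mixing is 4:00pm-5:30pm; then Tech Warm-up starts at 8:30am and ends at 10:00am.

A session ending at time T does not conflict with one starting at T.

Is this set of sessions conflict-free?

No

Check each pair: they overlap iff neither finishes before the other starts.
Sorted by start: Tech Warm-up, Soloist Session, Strings Soundcheck, Sectional Session, Strings Mixing, Full Mixing.
Soloist Session starts exactly when Tech Warm-up ends (back-to-back, no overlap) — done with Tech Warm-up.
Strings Soundcheck starts after Soloist Session ends — done with Soloist Session.
Sectional Session starts after Strings Soundcheck ends — done with Strings Soundcheck.
Strings Mixing starts before Sectional Session ends → Sectional Session and Strings Mixing overlap.
That's a conflict, so the schedule is not conflict-free.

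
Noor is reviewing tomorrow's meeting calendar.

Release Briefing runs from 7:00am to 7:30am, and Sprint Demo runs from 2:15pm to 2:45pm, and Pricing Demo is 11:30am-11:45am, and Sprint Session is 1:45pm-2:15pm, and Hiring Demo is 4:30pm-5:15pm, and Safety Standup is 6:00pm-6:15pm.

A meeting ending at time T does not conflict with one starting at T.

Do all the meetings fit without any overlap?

Sorted by start: Release Briefing, Pricing Demo, Sprint Session, Sprint Demo, Hiring Demo, Safety Standup.
Pricing Demo starts after Release Briefing ends, so Release Briefing has no further overlaps.
Sprint Session starts after Pricing Demo ends, so Pricing Demo has no further overlaps.
Sprint Demo starts exactly when Sprint Session ends (back-to-back, no overlap), so Sprint Session has no further overlaps.
Hiring Demo starts after Sprint Demo ends, so Sprint Demo has no further overlaps.
Safety Standup starts after Hiring Demo ends.
Every pair is clear; the schedule has no overlaps.

Yes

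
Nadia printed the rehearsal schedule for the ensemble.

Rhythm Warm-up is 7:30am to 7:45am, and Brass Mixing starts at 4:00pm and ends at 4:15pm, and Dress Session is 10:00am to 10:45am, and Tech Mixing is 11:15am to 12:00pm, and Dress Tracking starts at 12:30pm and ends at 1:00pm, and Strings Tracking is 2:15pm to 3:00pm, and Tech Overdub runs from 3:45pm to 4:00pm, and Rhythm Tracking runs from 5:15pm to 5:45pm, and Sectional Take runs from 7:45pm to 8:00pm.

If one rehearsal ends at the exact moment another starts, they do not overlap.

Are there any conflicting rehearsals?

Sorted by start: Rhythm Warm-up, Dress Session, Tech Mixing, Dress Tracking, Strings Tracking, Tech Overdub, Brass Mixing, Rhythm Tracking, Sectional Take.
Dress Session starts after Rhythm Warm-up ends — done with Rhythm Warm-up.
Tech Mixing starts after Dress Session ends — done with Dress Session.
Dress Tracking starts after Tech Mixing ends — done with Tech Mixing.
Strings Tracking starts after Dress Tracking ends — done with Dress Tracking.
Tech Overdub starts after Strings Tracking ends — done with Strings Tracking.
Brass Mixing starts exactly when Tech Overdub ends (back-to-back, no overlap) — done with Tech Overdub.
Rhythm Tracking starts after Brass Mixing ends — done with Brass Mixing.
Sectional Take starts after Rhythm Tracking ends.
Every pair is clear; the schedule has no overlaps.

No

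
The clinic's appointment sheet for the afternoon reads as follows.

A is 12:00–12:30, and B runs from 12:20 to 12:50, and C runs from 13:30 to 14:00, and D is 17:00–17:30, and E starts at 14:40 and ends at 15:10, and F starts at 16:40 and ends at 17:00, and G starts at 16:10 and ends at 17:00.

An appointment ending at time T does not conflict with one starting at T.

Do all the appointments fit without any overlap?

No

Check each pair: they overlap iff neither finishes before the other starts.
Sorted by start: A, B, C, E, G, F, D.
B starts before A ends → A and B overlap.
That's a conflict, so the schedule is not conflict-free.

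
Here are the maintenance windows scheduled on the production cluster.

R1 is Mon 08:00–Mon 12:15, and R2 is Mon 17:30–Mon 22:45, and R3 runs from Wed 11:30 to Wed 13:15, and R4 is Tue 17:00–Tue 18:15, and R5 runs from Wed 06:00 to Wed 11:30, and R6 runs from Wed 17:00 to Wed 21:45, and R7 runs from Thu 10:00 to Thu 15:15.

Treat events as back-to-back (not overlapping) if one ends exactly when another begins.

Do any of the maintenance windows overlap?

Sorted by start: R1, R2, R4, R5, R3, R6, R7.
R2 starts after R1 ends, so R1 has no further overlaps.
R4 starts after R2 ends, so R2 has no further overlaps.
R5 starts after R4 ends, so R4 has no further overlaps.
R3 starts exactly when R5 ends (back-to-back, no overlap), so R5 has no further overlaps.
R6 starts after R3 ends, so R3 has no further overlaps.
R7 starts after R6 ends.
Every pair is clear; the schedule has no overlaps.

No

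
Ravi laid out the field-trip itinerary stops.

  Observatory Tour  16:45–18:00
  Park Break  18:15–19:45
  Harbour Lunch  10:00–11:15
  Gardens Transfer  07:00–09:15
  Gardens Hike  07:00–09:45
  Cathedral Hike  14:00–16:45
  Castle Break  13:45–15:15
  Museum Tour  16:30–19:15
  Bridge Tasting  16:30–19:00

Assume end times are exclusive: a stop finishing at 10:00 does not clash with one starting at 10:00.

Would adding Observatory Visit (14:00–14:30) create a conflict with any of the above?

Yes — it overlaps Castle Break, Cathedral Hike

Gardens Transfer: ends 09:15 at or before Observatory Visit starts 14:00 → clear.
Gardens Hike: ends 09:45 at or before Observatory Visit starts 14:00 → clear.
Harbour Lunch: ends 11:15 at or before Observatory Visit starts 14:00 → clear.
Castle Break: starts 13:45 before Observatory Visit ends 14:30, and ends 15:15 after Observatory Visit starts 14:00 → overlap.
Cathedral Hike: starts 14:00 before Observatory Visit ends 14:30, and ends 16:45 after Observatory Visit starts 14:00 → overlap.
Bridge Tasting: starts 16:30 at or after Observatory Visit ends 14:30 → clear.
Museum Tour: starts 16:30 at or after Observatory Visit ends 14:30 → clear.
Observatory Tour: starts 16:45 at or after Observatory Visit ends 14:30 → clear.
Park Break: starts 18:15 at or after Observatory Visit ends 14:30 → clear.
Observatory Visit overlaps Castle Break, Cathedral Hike.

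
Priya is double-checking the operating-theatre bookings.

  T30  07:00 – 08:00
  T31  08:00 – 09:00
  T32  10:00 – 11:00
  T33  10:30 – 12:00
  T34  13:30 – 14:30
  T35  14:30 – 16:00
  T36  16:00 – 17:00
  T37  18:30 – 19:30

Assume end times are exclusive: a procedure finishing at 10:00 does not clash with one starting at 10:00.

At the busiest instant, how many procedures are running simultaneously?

Sort all start/end points and keep a running count:
07:00 start T30 → 1
08:00 end T30 → 0
08:00 start T31 → 1
09:00 end T31 → 0
10:00 start T32 → 1
10:30 start T33 → 2
11:00 end T32 → 1
12:00 end T33 → 0
13:30 start T34 → 1
14:30 end T34 → 0
14:30 start T35 → 1
16:00 end T35 → 0
16:00 start T36 → 1
17:00 end T36 → 0
18:30 start T37 → 1
19:30 end T37 → 0
Peak is 2, at 10:30 (T32, T33).

2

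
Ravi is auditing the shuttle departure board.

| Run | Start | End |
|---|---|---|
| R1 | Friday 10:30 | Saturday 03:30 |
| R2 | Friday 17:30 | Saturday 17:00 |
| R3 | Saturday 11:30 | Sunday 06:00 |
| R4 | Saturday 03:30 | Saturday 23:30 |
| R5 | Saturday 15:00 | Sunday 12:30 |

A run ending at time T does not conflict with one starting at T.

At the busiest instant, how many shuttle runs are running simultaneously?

4

Sort all start/end points and keep a running count:
Friday 10:30 start R1 → 1
Friday 17:30 start R2 → 2
Saturday 03:30 end R1 → 1
Saturday 03:30 start R4 → 2
Saturday 11:30 start R3 → 3
Saturday 15:00 start R5 → 4
Saturday 17:00 end R2 → 3
Saturday 23:30 end R4 → 2
Sunday 06:00 end R3 → 1
Sunday 12:30 end R5 → 0
Peak is 4, at Saturday 15:00 (R2, R3, R4, R5).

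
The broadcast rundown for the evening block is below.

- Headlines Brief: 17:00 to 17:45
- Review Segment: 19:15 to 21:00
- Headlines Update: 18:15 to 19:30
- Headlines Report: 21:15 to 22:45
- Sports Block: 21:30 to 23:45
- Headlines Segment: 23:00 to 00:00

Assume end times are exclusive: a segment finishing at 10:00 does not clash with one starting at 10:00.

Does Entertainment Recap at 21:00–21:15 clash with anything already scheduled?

No — it doesn't clash with anything

Headlines Brief: ends 17:45 at or before Entertainment Recap starts 21:00 → clear.
Headlines Update: ends 19:30 at or before Entertainment Recap starts 21:00 → clear.
Review Segment: ends 21:00 at or before Entertainment Recap starts 21:00 → clear.
Headlines Report: starts 21:15 at or after Entertainment Recap ends 21:15 → clear.
Sports Block: starts 21:30 at or after Entertainment Recap ends 21:15 → clear.
Headlines Segment: starts 23:00 at or after Entertainment Recap ends 21:15 → clear.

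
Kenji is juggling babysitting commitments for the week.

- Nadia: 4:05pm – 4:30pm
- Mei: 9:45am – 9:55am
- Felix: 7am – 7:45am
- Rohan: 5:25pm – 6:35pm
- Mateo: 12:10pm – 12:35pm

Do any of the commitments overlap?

Check each pair: they overlap iff neither finishes before the other starts.
Sorted by start: Felix, Mei, Mateo, Nadia, Rohan.
Mei starts after Felix ends — done with Felix.
Mateo starts after Mei ends — done with Mei.
Nadia starts after Mateo ends — done with Mateo.
Rohan starts after Nadia ends.
Every pair is clear; the schedule has no overlaps.

No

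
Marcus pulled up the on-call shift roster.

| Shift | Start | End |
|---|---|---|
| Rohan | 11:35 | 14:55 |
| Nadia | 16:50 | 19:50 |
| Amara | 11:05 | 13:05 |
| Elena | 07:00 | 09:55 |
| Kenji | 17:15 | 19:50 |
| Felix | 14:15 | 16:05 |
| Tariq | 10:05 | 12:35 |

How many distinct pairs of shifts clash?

5

Sorted by start: Elena, Tariq, Amara, Rohan, Felix, Nadia, Kenji.
Tariq starts after Elena ends, so nothing later overlaps Elena either.
Amara starts before Tariq ends → Tariq and Amara overlap.
Rohan starts before Tariq ends → Tariq and Rohan overlap.
Felix starts after Tariq ends, so nothing later overlaps Tariq either.
Rohan starts before Amara ends → Amara and Rohan overlap.
Felix starts after Amara ends, so nothing later overlaps Amara either.
Felix starts before Rohan ends → Rohan and Felix overlap.
Nadia starts after Rohan ends, so nothing later overlaps Rohan either.
Nadia starts after Felix ends, so nothing later overlaps Felix either.
Kenji starts before Nadia ends → Nadia and Kenji overlap.
Overlapping pairs: Amara & Rohan, Amara & Tariq, Felix & Rohan, Kenji & Nadia, Rohan & Tariq — 5 in total.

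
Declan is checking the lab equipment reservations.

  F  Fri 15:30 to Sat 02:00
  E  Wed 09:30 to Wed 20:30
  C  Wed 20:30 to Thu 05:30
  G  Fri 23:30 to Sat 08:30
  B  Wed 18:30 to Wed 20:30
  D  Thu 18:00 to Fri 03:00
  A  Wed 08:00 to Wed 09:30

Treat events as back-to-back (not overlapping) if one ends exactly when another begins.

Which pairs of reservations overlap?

Check each pair: they overlap iff neither finishes before the other starts.
Sorted by start: A, E, B, C, D, F, G.
E starts exactly when A ends (back-to-back, no overlap); A is clear from here.
B starts before E ends → E and B overlap.
C starts exactly when E ends (back-to-back, no overlap); E is clear from here.
C starts exactly when B ends (back-to-back, no overlap); B is clear from here.
D starts after C ends; C is clear from here.
F starts after D ends; D is clear from here.
G starts before F ends → F and G overlap.

B & E, F & G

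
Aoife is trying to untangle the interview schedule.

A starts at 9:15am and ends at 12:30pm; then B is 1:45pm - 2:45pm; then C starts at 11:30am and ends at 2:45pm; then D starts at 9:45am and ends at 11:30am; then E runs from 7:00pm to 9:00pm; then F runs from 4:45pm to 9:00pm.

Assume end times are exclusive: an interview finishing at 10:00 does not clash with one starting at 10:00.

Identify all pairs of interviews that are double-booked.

Sorted by start: A, D, C, B, F, E.
D starts before A ends → A and D overlap.
C starts before A ends → A and C overlap.
B starts after A ends; A is clear from here.
C starts exactly when D ends (back-to-back, no overlap); D is clear from here.
B starts before C ends → C and B overlap.
F starts after C ends; C is clear from here.
F starts after B ends; B is clear from here.
E starts before F ends → F and E overlap.

A & C, A & D, B & C, E & F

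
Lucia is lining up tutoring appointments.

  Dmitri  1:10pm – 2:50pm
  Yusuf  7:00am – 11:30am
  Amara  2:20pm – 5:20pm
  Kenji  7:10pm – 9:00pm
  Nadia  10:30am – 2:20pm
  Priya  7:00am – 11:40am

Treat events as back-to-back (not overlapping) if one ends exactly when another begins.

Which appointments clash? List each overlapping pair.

Amara & Dmitri, Dmitri & Nadia, Nadia & Priya, Nadia & Yusuf, Priya & Yusuf

Two intervals overlap when each starts before the other ends.
Sorted by start: Yusuf, Priya, Nadia, Dmitri, Amara, Kenji.
Priya starts before Yusuf ends → Yusuf and Priya overlap.
Nadia starts before Yusuf ends → Yusuf and Nadia overlap.
Dmitri starts after Yusuf ends, so nothing later overlaps Yusuf either.
Nadia starts before Priya ends → Priya and Nadia overlap.
Dmitri starts after Priya ends, so nothing later overlaps Priya either.
Dmitri starts before Nadia ends → Nadia and Dmitri overlap.
Amara starts exactly when Nadia ends (back-to-back, no overlap), so nothing later overlaps Nadia either.
Amara starts before Dmitri ends → Dmitri and Amara overlap.
Kenji starts after Dmitri ends.
Kenji starts after Amara ends.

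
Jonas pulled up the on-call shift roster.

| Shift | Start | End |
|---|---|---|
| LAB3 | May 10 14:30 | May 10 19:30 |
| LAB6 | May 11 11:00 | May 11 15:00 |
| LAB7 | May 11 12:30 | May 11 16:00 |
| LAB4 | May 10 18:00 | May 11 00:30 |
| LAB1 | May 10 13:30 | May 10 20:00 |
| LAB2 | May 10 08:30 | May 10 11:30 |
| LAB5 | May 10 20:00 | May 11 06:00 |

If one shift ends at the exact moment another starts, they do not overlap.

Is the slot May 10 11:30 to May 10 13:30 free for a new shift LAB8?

Yes — the slot is free

LAB2: ends May 10 11:30 at or before LAB8 starts May 10 11:30 → clear.
LAB1: starts May 10 13:30 at or after LAB8 ends May 10 13:30 → clear.
LAB3: starts May 10 14:30 at or after LAB8 ends May 10 13:30 → clear.
LAB4: starts May 10 18:00 at or after LAB8 ends May 10 13:30 → clear.
LAB5: starts May 10 20:00 at or after LAB8 ends May 10 13:30 → clear.
LAB6: starts May 11 11:00 at or after LAB8 ends May 10 13:30 → clear.
LAB7: starts May 11 12:30 at or after LAB8 ends May 10 13:30 → clear.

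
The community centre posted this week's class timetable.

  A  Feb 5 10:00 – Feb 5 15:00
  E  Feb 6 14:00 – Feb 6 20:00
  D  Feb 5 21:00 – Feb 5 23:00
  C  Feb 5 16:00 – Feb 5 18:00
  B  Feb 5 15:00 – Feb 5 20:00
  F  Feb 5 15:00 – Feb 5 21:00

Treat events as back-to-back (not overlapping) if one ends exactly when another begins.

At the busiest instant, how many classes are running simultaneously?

Sort all start/end points and keep a running count:
Feb 5 10:00 start A → 1
Feb 5 15:00 end A → 0
Feb 5 15:00 start B → 1
Feb 5 15:00 start F → 2
Feb 5 16:00 start C → 3
Feb 5 18:00 end C → 2
Feb 5 20:00 end B → 1
Feb 5 21:00 end F → 0
Feb 5 21:00 start D → 1
Feb 5 23:00 end D → 0
Feb 6 14:00 start E → 1
Feb 6 20:00 end E → 0
Peak is 3, at Feb 5 16:00 (B, C, F).

3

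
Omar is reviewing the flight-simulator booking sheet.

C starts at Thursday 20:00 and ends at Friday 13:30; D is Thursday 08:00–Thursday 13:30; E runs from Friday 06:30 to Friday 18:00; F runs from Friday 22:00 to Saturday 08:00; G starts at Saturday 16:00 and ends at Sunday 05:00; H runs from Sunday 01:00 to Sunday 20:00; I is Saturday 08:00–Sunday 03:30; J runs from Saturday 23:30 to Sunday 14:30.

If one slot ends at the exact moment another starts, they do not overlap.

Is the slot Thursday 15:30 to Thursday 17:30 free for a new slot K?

D: ends Thursday 13:30 at or before K starts Thursday 15:30 → clear.
C: starts Thursday 20:00 at or after K ends Thursday 17:30 → clear.
E: starts Friday 06:30 at or after K ends Thursday 17:30 → clear.
F: starts Friday 22:00 at or after K ends Thursday 17:30 → clear.
I: starts Saturday 08:00 at or after K ends Thursday 17:30 → clear.
G: starts Saturday 16:00 at or after K ends Thursday 17:30 → clear.
J: starts Saturday 23:30 at or after K ends Thursday 17:30 → clear.
H: starts Sunday 01:00 at or after K ends Thursday 17:30 → clear.

Yes — the slot is free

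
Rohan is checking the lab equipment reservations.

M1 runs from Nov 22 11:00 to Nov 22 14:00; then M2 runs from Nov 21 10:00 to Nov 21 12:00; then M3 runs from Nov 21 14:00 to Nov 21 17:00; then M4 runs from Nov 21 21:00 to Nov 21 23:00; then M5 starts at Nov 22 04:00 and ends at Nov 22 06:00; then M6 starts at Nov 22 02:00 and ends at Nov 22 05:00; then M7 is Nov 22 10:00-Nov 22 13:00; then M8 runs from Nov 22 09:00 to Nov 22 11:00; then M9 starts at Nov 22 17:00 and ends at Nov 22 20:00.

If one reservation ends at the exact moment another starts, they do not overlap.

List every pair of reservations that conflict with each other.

Sorted by start: M2, M3, M4, M6, M5, M8, M7, M1, M9.
M3 starts after M2 ends — done with M2.
M4 starts after M3 ends — done with M3.
M6 starts after M4 ends — done with M4.
M5 starts before M6 ends → M6 and M5 overlap.
M8 starts after M6 ends — done with M6.
M8 starts after M5 ends — done with M5.
M7 starts before M8 ends → M8 and M7 overlap.
M1 starts exactly when M8 ends (back-to-back, no overlap) — done with M8.
M1 starts before M7 ends → M7 and M1 overlap.
M9 starts after M7 ends.
M9 starts after M1 ends.

M1 & M7, M5 & M6, M7 & M8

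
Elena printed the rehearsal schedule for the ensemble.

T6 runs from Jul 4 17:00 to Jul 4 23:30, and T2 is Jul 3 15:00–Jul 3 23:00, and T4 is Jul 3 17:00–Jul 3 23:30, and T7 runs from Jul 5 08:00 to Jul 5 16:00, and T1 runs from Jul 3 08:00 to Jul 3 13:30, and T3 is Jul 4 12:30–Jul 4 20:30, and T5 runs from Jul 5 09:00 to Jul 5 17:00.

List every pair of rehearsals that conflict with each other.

Sorted by start: T1, T2, T4, T3, T6, T7, T5.
T2 starts after T1 ends; T1 is clear from here.
T4 starts before T2 ends → T2 and T4 overlap.
T3 starts after T2 ends; T2 is clear from here.
T3 starts after T4 ends; T4 is clear from here.
T6 starts before T3 ends → T3 and T6 overlap.
T7 starts after T3 ends; T3 is clear from here.
T7 starts after T6 ends; T6 is clear from here.
T5 starts before T7 ends → T7 and T5 overlap.

T2 & T4, T3 & T6, T5 & T7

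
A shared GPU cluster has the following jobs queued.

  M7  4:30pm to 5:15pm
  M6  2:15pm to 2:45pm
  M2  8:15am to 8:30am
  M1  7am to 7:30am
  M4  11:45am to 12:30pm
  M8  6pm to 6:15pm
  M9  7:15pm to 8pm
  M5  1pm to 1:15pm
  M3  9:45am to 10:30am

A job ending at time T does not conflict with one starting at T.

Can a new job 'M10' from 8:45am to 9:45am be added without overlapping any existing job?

Yes — the slot is free

M1: ends 7:30am at or before M10 starts 8:45am → clear.
M2: ends 8:30am at or before M10 starts 8:45am → clear.
M3: starts 9:45am at or after M10 ends 9:45am → clear.
M4: starts 11:45am at or after M10 ends 9:45am → clear.
M5: starts 1pm at or after M10 ends 9:45am → clear.
M6: starts 2:15pm at or after M10 ends 9:45am → clear.
M7: starts 4:30pm at or after M10 ends 9:45am → clear.
M8: starts 6pm at or after M10 ends 9:45am → clear.
M9: starts 7:15pm at or after M10 ends 9:45am → clear.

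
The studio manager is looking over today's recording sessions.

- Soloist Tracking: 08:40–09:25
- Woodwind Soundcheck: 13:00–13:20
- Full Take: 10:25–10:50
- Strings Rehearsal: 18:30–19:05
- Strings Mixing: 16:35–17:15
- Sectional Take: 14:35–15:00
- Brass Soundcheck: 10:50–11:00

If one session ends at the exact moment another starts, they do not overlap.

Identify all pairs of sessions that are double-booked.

Two intervals overlap when each starts before the other ends.
Sorted by start: Soloist Tracking, Full Take, Brass Soundcheck, Woodwind Soundcheck, Sectional Take, Strings Mixing, Strings Rehearsal.
Full Take starts after Soloist Tracking ends — done with Soloist Tracking.
Brass Soundcheck starts exactly when Full Take ends (back-to-back, no overlap) — done with Full Take.
Woodwind Soundcheck starts after Brass Soundcheck ends — done with Brass Soundcheck.
Sectional Take starts after Woodwind Soundcheck ends — done with Woodwind Soundcheck.
Strings Mixing starts after Sectional Take ends — done with Sectional Take.
Strings Rehearsal starts after Strings Mixing ends.

no overlapping pairs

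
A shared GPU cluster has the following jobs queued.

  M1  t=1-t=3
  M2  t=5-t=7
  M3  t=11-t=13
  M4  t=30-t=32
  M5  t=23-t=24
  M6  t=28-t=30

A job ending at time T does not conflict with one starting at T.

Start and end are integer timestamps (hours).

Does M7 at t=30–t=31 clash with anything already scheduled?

M1: ends t=3 at or before M7 starts t=30 → clear.
M2: ends t=7 at or before M7 starts t=30 → clear.
M3: ends t=13 at or before M7 starts t=30 → clear.
M5: ends t=24 at or before M7 starts t=30 → clear.
M6: ends t=30 at or before M7 starts t=30 → clear.
M4: starts t=30 before M7 ends t=31, and ends t=32 after M7 starts t=30 → overlap.
M7 overlaps M4.

Yes — it overlaps M4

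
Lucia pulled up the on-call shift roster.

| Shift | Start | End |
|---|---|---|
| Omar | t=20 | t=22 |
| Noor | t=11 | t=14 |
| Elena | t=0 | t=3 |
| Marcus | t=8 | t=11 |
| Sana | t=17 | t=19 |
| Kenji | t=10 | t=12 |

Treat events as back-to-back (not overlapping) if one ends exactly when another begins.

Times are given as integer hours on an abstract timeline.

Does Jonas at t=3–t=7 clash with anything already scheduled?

No — it doesn't clash with anything

Elena: ends t=3 at or before Jonas starts t=3 → clear.
Marcus: starts t=8 at or after Jonas ends t=7 → clear.
Kenji: starts t=10 at or after Jonas ends t=7 → clear.
Noor: starts t=11 at or after Jonas ends t=7 → clear.
Sana: starts t=17 at or after Jonas ends t=7 → clear.
Omar: starts t=20 at or after Jonas ends t=7 → clear.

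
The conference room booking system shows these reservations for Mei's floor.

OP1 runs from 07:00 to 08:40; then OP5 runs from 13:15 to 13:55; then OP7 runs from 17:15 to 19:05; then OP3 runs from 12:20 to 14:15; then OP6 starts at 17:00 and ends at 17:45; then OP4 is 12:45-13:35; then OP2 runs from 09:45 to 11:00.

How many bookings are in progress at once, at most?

Sweep the timeline, counting +1 at each start and −1 at each end (ends before starts at a tie):
07:00 start OP1 → 1
08:40 end OP1 → 0
09:45 start OP2 → 1
11:00 end OP2 → 0
12:20 start OP3 → 1
12:45 start OP4 → 2
13:15 start OP5 → 3
13:35 end OP4 → 2
13:55 end OP5 → 1
14:15 end OP3 → 0
17:00 start OP6 → 1
17:15 start OP7 → 2
17:45 end OP6 → 1
19:05 end OP7 → 0
Peak is 3, at 13:15 (OP3, OP4, OP5).

3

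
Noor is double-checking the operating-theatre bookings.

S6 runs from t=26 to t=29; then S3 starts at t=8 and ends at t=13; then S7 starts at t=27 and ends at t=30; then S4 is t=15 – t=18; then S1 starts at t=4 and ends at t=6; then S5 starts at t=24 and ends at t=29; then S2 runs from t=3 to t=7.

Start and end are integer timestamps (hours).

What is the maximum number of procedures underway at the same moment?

Sweep the timeline, counting +1 at each start and −1 at each end (ends before starts at a tie):
t=3 start S2 → 1
t=4 start S1 → 2
t=6 end S1 → 1
t=7 end S2 → 0
t=8 start S3 → 1
t=13 end S3 → 0
t=15 start S4 → 1
t=18 end S4 → 0
t=24 start S5 → 1
t=26 start S6 → 2
t=27 start S7 → 3
t=29 end S5 → 2
t=29 end S6 → 1
t=30 end S7 → 0
Peak is 3, at t=27 (S5, S6, S7).

3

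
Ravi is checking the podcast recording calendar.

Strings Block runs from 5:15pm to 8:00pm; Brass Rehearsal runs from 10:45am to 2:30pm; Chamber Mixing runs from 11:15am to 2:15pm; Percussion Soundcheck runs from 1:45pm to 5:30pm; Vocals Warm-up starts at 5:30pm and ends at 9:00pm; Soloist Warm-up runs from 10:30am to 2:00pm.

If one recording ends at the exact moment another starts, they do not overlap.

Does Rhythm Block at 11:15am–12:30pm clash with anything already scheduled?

Yes — it overlaps Brass Rehearsal, Chamber Mixing, Soloist Warm-up

Soloist Warm-up: starts 10:30am before Rhythm Block ends 12:30pm, and ends 2:00pm after Rhythm Block starts 11:15am → overlap.
Brass Rehearsal: starts 10:45am before Rhythm Block ends 12:30pm, and ends 2:30pm after Rhythm Block starts 11:15am → overlap.
Chamber Mixing: starts 11:15am before Rhythm Block ends 12:30pm, and ends 2:15pm after Rhythm Block starts 11:15am → overlap.
Percussion Soundcheck: starts 1:45pm at or after Rhythm Block ends 12:30pm → clear.
Strings Block: starts 5:15pm at or after Rhythm Block ends 12:30pm → clear.
Vocals Warm-up: starts 5:30pm at or after Rhythm Block ends 12:30pm → clear.
Rhythm Block overlaps Soloist Warm-up, Brass Rehearsal, Chamber Mixing.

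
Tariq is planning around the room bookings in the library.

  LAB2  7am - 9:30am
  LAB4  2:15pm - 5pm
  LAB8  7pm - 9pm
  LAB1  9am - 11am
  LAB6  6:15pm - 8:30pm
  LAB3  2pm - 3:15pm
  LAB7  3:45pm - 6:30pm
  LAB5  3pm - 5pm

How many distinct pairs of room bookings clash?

8

Sorted by start: LAB2, LAB1, LAB3, LAB4, LAB5, LAB7, LAB6, LAB8.
LAB1 starts before LAB2 ends → LAB2 and LAB1 overlap.
LAB3 starts after LAB2 ends, so nothing later overlaps LAB2 either.
LAB3 starts after LAB1 ends, so nothing later overlaps LAB1 either.
LAB4 starts before LAB3 ends → LAB3 and LAB4 overlap.
LAB5 starts before LAB3 ends → LAB3 and LAB5 overlap.
LAB7 starts after LAB3 ends, so nothing later overlaps LAB3 either.
LAB5 starts before LAB4 ends → LAB4 and LAB5 overlap.
LAB7 starts before LAB4 ends → LAB4 and LAB7 overlap.
LAB6 starts after LAB4 ends, so nothing later overlaps LAB4 either.
LAB7 starts before LAB5 ends → LAB5 and LAB7 overlap.
LAB6 starts after LAB5 ends, so nothing later overlaps LAB5 either.
LAB6 starts before LAB7 ends → LAB7 and LAB6 overlap.
LAB8 starts after LAB7 ends.
LAB8 starts before LAB6 ends → LAB6 and LAB8 overlap.
Overlapping pairs: LAB1 & LAB2, LAB3 & LAB4, LAB3 & LAB5, LAB4 & LAB5, LAB4 & LAB7, LAB5 & LAB7, LAB6 & LAB7, LAB6 & LAB8 — 8 in total.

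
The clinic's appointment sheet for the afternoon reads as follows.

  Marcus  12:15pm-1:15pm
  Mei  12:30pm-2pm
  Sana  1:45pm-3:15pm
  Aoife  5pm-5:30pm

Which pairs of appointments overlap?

Sorted by start: Marcus, Mei, Sana, Aoife.
Mei starts before Marcus ends → Marcus and Mei overlap.
Sana starts after Marcus ends, so nothing later overlaps Marcus either.
Sana starts before Mei ends → Mei and Sana overlap.
Aoife starts after Mei ends.
Aoife starts after Sana ends.

Marcus & Mei, Mei & Sana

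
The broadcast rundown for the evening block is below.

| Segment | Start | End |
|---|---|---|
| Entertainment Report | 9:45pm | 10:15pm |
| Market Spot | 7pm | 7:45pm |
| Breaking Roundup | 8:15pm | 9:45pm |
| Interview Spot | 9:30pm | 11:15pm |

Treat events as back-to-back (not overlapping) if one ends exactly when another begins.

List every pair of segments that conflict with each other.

Breaking Roundup & Interview Spot, Entertainment Report & Interview Spot

Sorted by start: Market Spot, Breaking Roundup, Interview Spot, Entertainment Report.
Breaking Roundup starts after Market Spot ends; Market Spot is clear from here.
Interview Spot starts before Breaking Roundup ends → Breaking Roundup and Interview Spot overlap.
Entertainment Report starts exactly when Breaking Roundup ends (back-to-back, no overlap).
Entertainment Report starts before Interview Spot ends → Interview Spot and Entertainment Report overlap.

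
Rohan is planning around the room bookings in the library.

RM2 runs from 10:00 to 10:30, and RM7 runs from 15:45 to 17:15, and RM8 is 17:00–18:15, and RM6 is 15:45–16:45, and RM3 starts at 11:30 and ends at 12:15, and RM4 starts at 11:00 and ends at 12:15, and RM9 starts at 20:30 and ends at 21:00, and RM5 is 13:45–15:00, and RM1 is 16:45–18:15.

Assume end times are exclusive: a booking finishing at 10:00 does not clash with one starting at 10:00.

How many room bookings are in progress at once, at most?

3

Sweep the timeline, counting +1 at each start and −1 at each end (ends before starts at a tie):
10:00 start RM2 → 1
10:30 end RM2 → 0
11:00 start RM4 → 1
11:30 start RM3 → 2
12:15 end RM3 → 1
12:15 end RM4 → 0
13:45 start RM5 → 1
15:00 end RM5 → 0
15:45 start RM6 → 1
15:45 start RM7 → 2
16:45 end RM6 → 1
16:45 start RM1 → 2
17:00 start RM8 → 3
17:15 end RM7 → 2
18:15 end RM1 → 1
18:15 end RM8 → 0
20:30 start RM9 → 1
21:00 end RM9 → 0
Peak is 3, at 17:00 (RM1, RM7, RM8).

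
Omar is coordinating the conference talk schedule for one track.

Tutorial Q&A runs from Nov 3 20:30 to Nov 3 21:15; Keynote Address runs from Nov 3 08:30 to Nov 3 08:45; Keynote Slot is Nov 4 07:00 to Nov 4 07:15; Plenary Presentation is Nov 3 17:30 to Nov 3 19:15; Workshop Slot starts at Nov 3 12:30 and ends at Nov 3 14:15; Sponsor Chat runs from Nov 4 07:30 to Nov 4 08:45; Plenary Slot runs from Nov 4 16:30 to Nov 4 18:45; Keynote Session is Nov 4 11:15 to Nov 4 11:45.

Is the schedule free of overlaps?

Yes

Check each pair: they overlap iff neither finishes before the other starts.
Sorted by start: Keynote Address, Workshop Slot, Plenary Presentation, Tutorial Q&A, Keynote Slot, Sponsor Chat, Keynote Session, Plenary Slot.
Workshop Slot starts after Keynote Address ends — done with Keynote Address.
Plenary Presentation starts after Workshop Slot ends — done with Workshop Slot.
Tutorial Q&A starts after Plenary Presentation ends — done with Plenary Presentation.
Keynote Slot starts after Tutorial Q&A ends — done with Tutorial Q&A.
Sponsor Chat starts after Keynote Slot ends — done with Keynote Slot.
Keynote Session starts after Sponsor Chat ends — done with Sponsor Chat.
Plenary Slot starts after Keynote Session ends.
Every pair is clear; the schedule has no overlaps.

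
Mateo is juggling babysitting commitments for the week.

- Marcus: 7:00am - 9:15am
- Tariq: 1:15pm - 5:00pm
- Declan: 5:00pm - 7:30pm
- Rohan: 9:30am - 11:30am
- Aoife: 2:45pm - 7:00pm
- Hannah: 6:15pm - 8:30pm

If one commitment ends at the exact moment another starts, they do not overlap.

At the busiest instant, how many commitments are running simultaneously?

Sweep the timeline, counting +1 at each start and −1 at each end (ends before starts at a tie):
7:00am start Marcus → 1
9:15am end Marcus → 0
9:30am start Rohan → 1
11:30am end Rohan → 0
1:15pm start Tariq → 1
2:45pm start Aoife → 2
5:00pm end Tariq → 1
5:00pm start Declan → 2
6:15pm start Hannah → 3
7:00pm end Aoife → 2
7:30pm end Declan → 1
8:30pm end Hannah → 0
Peak is 3, at 6:15pm (Aoife, Declan, Hannah).

3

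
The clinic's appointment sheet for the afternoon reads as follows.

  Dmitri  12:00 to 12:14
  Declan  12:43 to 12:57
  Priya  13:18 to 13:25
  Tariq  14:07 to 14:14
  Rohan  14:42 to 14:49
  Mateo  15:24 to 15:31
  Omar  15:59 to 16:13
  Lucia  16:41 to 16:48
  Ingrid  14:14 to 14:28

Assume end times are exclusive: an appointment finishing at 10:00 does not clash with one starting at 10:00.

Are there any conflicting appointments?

No

Sorted by start: Dmitri, Declan, Priya, Tariq, Ingrid, Rohan, Mateo, Omar, Lucia.
Declan starts after Dmitri ends; Dmitri is clear from here.
Priya starts after Declan ends; Declan is clear from here.
Tariq starts after Priya ends; Priya is clear from here.
Ingrid starts exactly when Tariq ends (back-to-back, no overlap); Tariq is clear from here.
Rohan starts after Ingrid ends; Ingrid is clear from here.
Mateo starts after Rohan ends; Rohan is clear from here.
Omar starts after Mateo ends; Mateo is clear from here.
Lucia starts after Omar ends.
Every pair is clear; the schedule has no overlaps.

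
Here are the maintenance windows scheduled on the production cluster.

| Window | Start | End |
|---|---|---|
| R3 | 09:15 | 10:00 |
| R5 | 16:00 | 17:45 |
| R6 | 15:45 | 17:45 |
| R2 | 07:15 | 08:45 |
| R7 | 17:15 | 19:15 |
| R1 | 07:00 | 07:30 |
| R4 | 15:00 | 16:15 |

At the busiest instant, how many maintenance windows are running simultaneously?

Sweep the timeline, counting +1 at each start and −1 at each end (ends before starts at a tie):
07:00 start R1 → 1
07:15 start R2 → 2
07:30 end R1 → 1
08:45 end R2 → 0
09:15 start R3 → 1
10:00 end R3 → 0
15:00 start R4 → 1
15:45 start R6 → 2
16:00 start R5 → 3
16:15 end R4 → 2
17:15 start R7 → 3
17:45 end R5 → 2
17:45 end R6 → 1
19:15 end R7 → 0
Peak is 3, at 16:00 (R4, R5, R6).

3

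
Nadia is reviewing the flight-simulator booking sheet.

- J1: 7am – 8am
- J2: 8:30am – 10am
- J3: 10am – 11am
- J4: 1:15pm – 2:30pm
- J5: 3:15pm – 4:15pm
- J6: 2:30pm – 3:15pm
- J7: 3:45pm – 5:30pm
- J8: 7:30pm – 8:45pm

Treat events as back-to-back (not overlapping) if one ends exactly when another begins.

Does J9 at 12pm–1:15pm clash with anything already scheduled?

No — it doesn't clash with anything

J1: ends 8am at or before J9 starts 12pm → clear.
J2: ends 10am at or before J9 starts 12pm → clear.
J3: ends 11am at or before J9 starts 12pm → clear.
J4: starts 1:15pm at or after J9 ends 1:15pm → clear.
J6: starts 2:30pm at or after J9 ends 1:15pm → clear.
J5: starts 3:15pm at or after J9 ends 1:15pm → clear.
J7: starts 3:45pm at or after J9 ends 1:15pm → clear.
J8: starts 7:30pm at or after J9 ends 1:15pm → clear.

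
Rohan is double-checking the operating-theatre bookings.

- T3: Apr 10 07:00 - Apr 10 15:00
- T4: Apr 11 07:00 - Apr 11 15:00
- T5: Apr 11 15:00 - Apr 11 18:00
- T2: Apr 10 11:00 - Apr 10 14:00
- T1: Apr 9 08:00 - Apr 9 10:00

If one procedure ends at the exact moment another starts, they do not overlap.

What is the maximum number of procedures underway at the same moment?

2

Walk through starts and ends in time order (an end at T is processed before a start at T):
Apr 9 08:00 start T1 → 1
Apr 9 10:00 end T1 → 0
Apr 10 07:00 start T3 → 1
Apr 10 11:00 start T2 → 2
Apr 10 14:00 end T2 → 1
Apr 10 15:00 end T3 → 0
Apr 11 07:00 start T4 → 1
Apr 11 15:00 end T4 → 0
Apr 11 15:00 start T5 → 1
Apr 11 18:00 end T5 → 0
Peak is 2, at Apr 10 11:00 (T2, T3).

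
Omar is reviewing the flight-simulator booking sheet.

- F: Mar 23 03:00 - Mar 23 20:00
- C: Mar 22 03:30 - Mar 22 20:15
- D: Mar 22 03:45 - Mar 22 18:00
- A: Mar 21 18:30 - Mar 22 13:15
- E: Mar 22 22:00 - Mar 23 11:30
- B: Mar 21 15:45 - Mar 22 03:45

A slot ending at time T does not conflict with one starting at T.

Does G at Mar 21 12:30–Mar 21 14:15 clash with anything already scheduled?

B: starts Mar 21 15:45 at or after G ends Mar 21 14:15 → clear.
A: starts Mar 21 18:30 at or after G ends Mar 21 14:15 → clear.
C: starts Mar 22 03:30 at or after G ends Mar 21 14:15 → clear.
D: starts Mar 22 03:45 at or after G ends Mar 21 14:15 → clear.
E: starts Mar 22 22:00 at or after G ends Mar 21 14:15 → clear.
F: starts Mar 23 03:00 at or after G ends Mar 21 14:15 → clear.

No — it doesn't clash with anything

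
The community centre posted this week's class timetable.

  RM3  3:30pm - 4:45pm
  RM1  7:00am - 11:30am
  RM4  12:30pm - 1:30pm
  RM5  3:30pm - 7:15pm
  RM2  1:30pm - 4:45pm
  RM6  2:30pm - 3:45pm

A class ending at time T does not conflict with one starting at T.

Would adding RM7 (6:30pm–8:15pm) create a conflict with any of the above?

Yes — it overlaps RM5

RM1: ends 11:30am at or before RM7 starts 6:30pm → clear.
RM4: ends 1:30pm at or before RM7 starts 6:30pm → clear.
RM2: ends 4:45pm at or before RM7 starts 6:30pm → clear.
RM6: ends 3:45pm at or before RM7 starts 6:30pm → clear.
RM3: ends 4:45pm at or before RM7 starts 6:30pm → clear.
RM5: starts 3:30pm before RM7 ends 8:15pm, and ends 7:15pm after RM7 starts 6:30pm → overlap.
RM7 overlaps RM5.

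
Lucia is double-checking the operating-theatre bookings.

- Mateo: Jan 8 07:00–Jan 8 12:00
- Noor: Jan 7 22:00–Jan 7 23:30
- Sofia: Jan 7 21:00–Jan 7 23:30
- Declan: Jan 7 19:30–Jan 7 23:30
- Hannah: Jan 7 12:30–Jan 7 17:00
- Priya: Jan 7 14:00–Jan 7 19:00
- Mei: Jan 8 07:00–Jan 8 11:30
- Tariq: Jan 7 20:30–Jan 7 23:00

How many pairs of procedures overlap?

8

Sorted by start: Hannah, Priya, Declan, Tariq, Sofia, Noor, Mateo, Mei.
Priya starts before Hannah ends → Hannah and Priya overlap.
Declan starts after Hannah ends — done with Hannah.
Declan starts after Priya ends — done with Priya.
Tariq starts before Declan ends → Declan and Tariq overlap.
Sofia starts before Declan ends → Declan and Sofia overlap.
Noor starts before Declan ends → Declan and Noor overlap.
Mateo starts after Declan ends — done with Declan.
Sofia starts before Tariq ends → Tariq and Sofia overlap.
Noor starts before Tariq ends → Tariq and Noor overlap.
Mateo starts after Tariq ends — done with Tariq.
Noor starts before Sofia ends → Sofia and Noor overlap.
Mateo starts after Sofia ends — done with Sofia.
Mateo starts after Noor ends — done with Noor.
Mei starts before Mateo ends → Mateo and Mei overlap.
Overlapping pairs: Declan & Noor, Declan & Sofia, Declan & Tariq, Hannah & Priya, Mateo & Mei, Noor & Sofia, Noor & Tariq, Sofia & Tariq — 8 in total.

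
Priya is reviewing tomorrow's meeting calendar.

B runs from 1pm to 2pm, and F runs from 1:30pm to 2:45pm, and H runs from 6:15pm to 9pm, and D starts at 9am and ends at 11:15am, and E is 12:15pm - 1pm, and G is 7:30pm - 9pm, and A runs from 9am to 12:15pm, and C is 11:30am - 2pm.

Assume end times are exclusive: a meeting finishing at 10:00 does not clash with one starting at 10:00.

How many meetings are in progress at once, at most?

Walk through starts and ends in time order (an end at T is processed before a start at T):
9am start A → 1
9am start D → 2
11:15am end D → 1
11:30am start C → 2
12:15pm end A → 1
12:15pm start E → 2
1pm end E → 1
1pm start B → 2
1:30pm start F → 3
2pm end B → 2
2pm end C → 1
2:45pm end F → 0
6:15pm start H → 1
7:30pm start G → 2
9pm end G → 1
9pm end H → 0
Peak is 3, at 1:30pm (B, C, F).

3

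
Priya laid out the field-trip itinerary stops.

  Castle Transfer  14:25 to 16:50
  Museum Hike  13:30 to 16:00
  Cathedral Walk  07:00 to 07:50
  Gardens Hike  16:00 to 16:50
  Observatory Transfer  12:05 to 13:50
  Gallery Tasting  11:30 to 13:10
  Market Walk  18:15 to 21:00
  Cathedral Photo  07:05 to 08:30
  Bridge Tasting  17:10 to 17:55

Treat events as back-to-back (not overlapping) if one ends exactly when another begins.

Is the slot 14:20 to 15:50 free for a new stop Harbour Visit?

No — it overlaps Castle Transfer, Museum Hike

Cathedral Walk: ends 07:50 at or before Harbour Visit starts 14:20 → clear.
Cathedral Photo: ends 08:30 at or before Harbour Visit starts 14:20 → clear.
Gallery Tasting: ends 13:10 at or before Harbour Visit starts 14:20 → clear.
Observatory Transfer: ends 13:50 at or before Harbour Visit starts 14:20 → clear.
Museum Hike: starts 13:30 before Harbour Visit ends 15:50, and ends 16:00 after Harbour Visit starts 14:20 → overlap.
Castle Transfer: starts 14:25 before Harbour Visit ends 15:50, and ends 16:50 after Harbour Visit starts 14:20 → overlap.
Gardens Hike: starts 16:00 at or after Harbour Visit ends 15:50 → clear.
Bridge Tasting: starts 17:10 at or after Harbour Visit ends 15:50 → clear.
Market Walk: starts 18:15 at or after Harbour Visit ends 15:50 → clear.
Harbour Visit overlaps Castle Transfer, Museum Hike.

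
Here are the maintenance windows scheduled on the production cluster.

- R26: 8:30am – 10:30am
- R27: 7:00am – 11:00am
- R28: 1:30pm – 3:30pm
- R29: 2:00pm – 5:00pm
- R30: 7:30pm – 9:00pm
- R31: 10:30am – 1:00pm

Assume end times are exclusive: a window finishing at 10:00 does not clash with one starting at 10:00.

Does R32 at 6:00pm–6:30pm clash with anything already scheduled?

R27: ends 11:00am at or before R32 starts 6:00pm → clear.
R26: ends 10:30am at or before R32 starts 6:00pm → clear.
R31: ends 1:00pm at or before R32 starts 6:00pm → clear.
R28: ends 3:30pm at or before R32 starts 6:00pm → clear.
R29: ends 5:00pm at or before R32 starts 6:00pm → clear.
R30: starts 7:30pm at or after R32 ends 6:30pm → clear.

No — it doesn't clash with anything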